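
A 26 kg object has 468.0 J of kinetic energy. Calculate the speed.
v = √(2·KE/m) = √(2·468.0/26) = 6.0 m/s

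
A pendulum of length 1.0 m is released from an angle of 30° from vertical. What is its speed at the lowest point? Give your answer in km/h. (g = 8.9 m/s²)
h = L(1 − cosθ) = 1.0(1 − cos30°) = 0.133975 m
v = √(2gh) = √(2·8.9·0.133975) = 1.54426 m/s = 5.559 km/h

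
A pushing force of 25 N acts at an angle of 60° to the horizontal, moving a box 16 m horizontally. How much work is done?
W = F·d·cosθ = (25)(16)cos(60°) = 200.0 J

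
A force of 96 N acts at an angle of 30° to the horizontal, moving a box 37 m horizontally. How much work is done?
W = F·d·cosθ = (96)(37)cos(30°) = 3076 J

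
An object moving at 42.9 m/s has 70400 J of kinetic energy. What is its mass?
m = 2·KE/v² = 2·70400/(42.9)² = 76.5 kg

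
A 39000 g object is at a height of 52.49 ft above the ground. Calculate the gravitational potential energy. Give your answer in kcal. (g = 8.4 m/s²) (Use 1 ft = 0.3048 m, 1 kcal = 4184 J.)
Convert to SI: m = 39.0 kg, h = 15.999 m
PE = mgh = (39.0)(8.4)(15.999) = 5241.26 J = 1.253 kcal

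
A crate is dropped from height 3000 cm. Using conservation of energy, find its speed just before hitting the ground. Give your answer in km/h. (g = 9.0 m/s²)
Convert to SI: h = 30.0 m
mgh = ½mv² ⇒ v = √(2gh) = √(2·9.0·30.0) = 23.2379 m/s = 83.66 km/h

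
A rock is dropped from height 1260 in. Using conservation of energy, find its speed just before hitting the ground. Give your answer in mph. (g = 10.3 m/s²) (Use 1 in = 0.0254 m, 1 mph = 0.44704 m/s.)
Convert to SI: h = 32.004 m
mgh = ½mv² ⇒ v = √(2gh) = √(2·10.3·32.004) = 25.6765 m/s = 57.44 mph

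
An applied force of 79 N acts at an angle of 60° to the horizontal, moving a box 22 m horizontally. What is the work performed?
W = F·d·cosθ = (79)(22)cos(60°) = 869.0 J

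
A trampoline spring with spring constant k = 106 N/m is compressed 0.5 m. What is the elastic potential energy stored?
PE = ½kx² = ½(106)(0.5)² = 13.25 J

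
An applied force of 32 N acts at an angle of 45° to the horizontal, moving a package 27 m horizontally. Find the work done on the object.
W = F·d·cosθ = (32)(27)cos(45°) = 610.9 J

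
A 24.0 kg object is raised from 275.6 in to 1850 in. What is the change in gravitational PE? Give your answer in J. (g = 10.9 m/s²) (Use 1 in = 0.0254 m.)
Convert to SI: m = 24.0 kg, Δh = 39.9898 m
ΔPE = mgΔh = (24.0)(10.9)(39.9898) = 10460 J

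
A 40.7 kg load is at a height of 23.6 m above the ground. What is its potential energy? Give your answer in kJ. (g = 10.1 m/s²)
PE = mgh = (40.7)(10.1)(23.6) = 9701.25 J = 9.701 kJ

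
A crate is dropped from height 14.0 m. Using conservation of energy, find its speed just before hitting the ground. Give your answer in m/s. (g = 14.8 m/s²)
mgh = ½mv² ⇒ v = √(2gh) = √(2·14.8·14.0) = 20.36 m/s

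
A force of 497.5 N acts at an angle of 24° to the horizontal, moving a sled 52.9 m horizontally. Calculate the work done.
W = F·d·cosθ = (497.5)(52.9)cos(24°) = 24040 J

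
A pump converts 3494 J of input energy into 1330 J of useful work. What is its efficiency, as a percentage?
η = W_out/W_in = 1330/3494 = 38.07%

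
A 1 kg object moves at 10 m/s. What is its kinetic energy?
KE = ½mv² = ½(1)(10)² = 50.0 J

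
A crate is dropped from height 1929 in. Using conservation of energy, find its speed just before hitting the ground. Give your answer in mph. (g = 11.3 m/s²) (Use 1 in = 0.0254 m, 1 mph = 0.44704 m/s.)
Convert to SI: h = 48.9966 m
mgh = ½mv² ⇒ v = √(2gh) = √(2·11.3·48.9966) = 33.2765 m/s = 74.44 mph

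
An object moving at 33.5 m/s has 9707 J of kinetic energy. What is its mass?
m = 2·KE/v² = 2·9707/(33.5)² = 17.3 kg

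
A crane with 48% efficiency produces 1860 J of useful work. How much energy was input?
W_in = W_out/η = 1860/0.48 = 3875 J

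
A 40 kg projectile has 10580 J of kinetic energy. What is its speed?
v = √(2·KE/m) = √(2·10580/40) = 23.0 m/s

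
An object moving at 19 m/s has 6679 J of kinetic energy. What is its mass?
m = 2·KE/v² = 2·6679/(19)² = 37.0 kg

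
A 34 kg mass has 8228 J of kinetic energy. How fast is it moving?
v = √(2·KE/m) = √(2·8228/34) = 22.0 m/s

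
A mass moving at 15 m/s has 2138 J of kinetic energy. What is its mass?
m = 2·KE/v² = 2·2138/(15)² = 19.0 kg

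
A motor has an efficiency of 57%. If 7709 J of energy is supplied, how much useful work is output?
W_out = η·W_in = 0.57·7709 = 4394.13 J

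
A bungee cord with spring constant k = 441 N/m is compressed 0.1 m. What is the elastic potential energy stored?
PE = ½kx² = ½(441)(0.1)² = 2.205 J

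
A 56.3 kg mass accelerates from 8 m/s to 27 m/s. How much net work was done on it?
W = ΔKE = ½m(v₂² − v₁²) = ½(56.3)(27² − 8²) = 18719.75 J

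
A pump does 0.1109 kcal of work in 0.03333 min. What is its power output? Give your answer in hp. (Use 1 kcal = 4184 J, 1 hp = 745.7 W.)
Convert to SI: W = 464.006 J, t = 1.9998 s
P = W/t = 464.006/1.9998 = 232.026 W = 0.3112 hp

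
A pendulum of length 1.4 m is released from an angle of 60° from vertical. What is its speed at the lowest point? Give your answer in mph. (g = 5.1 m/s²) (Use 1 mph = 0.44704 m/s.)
h = L(1 − cosθ) = 1.4(1 − cos60°) = 0.7 m
v = √(2gh) = √(2·5.1·0.7) = 2.67208 m/s = 5.977 mph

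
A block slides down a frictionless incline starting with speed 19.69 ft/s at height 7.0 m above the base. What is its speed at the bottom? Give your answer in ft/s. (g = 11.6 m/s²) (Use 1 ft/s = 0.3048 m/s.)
Convert to SI: v₀ = 6.00151 m/s, h = 7.0 m
½mv₀² + mgh = ½mv² ⇒ v = √(v₀² + 2gh) = √(6.00151² + 2·11.6·7.0) = 14.0861 m/s = 46.21 ft/s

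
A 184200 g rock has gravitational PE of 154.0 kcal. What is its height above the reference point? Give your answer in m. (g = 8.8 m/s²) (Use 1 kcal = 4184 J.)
Convert to SI: m = 184.2 kg, PE = 644336 J
h = PE/(mg) = 644336/(184.2·8.8) = 397.5 m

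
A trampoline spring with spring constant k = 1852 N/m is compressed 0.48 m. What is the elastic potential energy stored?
PE = ½kx² = ½(1852)(0.48)² = 213.4 J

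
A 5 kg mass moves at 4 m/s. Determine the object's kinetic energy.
KE = ½mv² = ½(5)(4)² = 40.0 J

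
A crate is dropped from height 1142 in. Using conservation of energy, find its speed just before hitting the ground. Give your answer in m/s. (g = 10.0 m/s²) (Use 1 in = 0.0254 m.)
Convert to SI: h = 29.0068 m
mgh = ½mv² ⇒ v = √(2gh) = √(2·10.0·29.0068) = 24.09 m/s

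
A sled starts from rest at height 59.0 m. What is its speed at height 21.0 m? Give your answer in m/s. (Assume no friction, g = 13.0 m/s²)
mgh₁ = mgh₂ + ½mv² ⇒ v = √(2g(h₁−h₂)) = √(2·13.0·38.0) = 31.43 m/s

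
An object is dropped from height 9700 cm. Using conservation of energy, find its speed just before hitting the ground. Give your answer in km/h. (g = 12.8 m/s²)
Convert to SI: h = 97.0 m
mgh = ½mv² ⇒ v = √(2gh) = √(2·12.8·97.0) = 49.8317 m/s = 179.4 km/h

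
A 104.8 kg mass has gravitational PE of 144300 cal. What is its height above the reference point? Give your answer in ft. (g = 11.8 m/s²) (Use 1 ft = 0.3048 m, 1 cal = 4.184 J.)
Convert to SI: m = 104.8 kg, PE = 603751 J
h = PE/(mg) = 603751/(104.8·11.8) = 488.219 m = 1602 ft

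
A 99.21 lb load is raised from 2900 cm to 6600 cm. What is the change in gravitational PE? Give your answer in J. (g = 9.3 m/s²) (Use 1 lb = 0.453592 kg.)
Convert to SI: m = 45.0009 kg, Δh = 37.0 m
ΔPE = mgΔh = (45.0009)(9.3)(37.0) = 15480 J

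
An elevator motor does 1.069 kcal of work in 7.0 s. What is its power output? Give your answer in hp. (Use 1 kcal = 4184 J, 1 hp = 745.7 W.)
Convert to SI: W = 4472.7 J, t = 7.0 s
P = W/t = 4472.7/7.0 = 638.957 W = 0.8569 hp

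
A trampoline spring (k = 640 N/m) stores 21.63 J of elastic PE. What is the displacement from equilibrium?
x = √(2·PE/k) = √(2·21.63/640) = 0.26 m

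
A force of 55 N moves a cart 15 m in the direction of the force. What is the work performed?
W = F·d = (55)(15) = 825.0 J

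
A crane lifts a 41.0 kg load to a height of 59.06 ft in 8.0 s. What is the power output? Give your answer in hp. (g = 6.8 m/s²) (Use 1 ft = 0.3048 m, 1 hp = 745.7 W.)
Convert to SI: m = 41.0 kg, h = 18.0015 m, t = 8.0 s
P = mgh/t = (41.0)(6.8)(18.0015)/8.0 = 627.352 W = 0.8413 hp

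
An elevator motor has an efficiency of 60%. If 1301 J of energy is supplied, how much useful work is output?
W_out = η·W_in = 0.6·1301 = 780.6 J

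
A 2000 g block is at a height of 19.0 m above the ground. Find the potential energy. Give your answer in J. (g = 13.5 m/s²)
Convert to SI: m = 2.0 kg, h = 19.0 m
PE = mgh = (2.0)(13.5)(19.0) = 513.0 J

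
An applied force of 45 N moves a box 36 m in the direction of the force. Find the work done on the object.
W = F·d = (45)(36) = 1620 J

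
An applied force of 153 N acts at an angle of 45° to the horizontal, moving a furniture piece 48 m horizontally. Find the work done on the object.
W = F·d·cosθ = (153)(48)cos(45°) = 5193 J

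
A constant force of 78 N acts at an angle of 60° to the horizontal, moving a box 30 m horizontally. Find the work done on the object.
W = F·d·cosθ = (78)(30)cos(60°) = 1170 J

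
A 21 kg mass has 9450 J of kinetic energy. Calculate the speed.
v = √(2·KE/m) = √(2·9450/21) = 30.0 m/s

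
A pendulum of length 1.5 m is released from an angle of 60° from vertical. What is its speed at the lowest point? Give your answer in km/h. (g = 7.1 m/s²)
h = L(1 − cosθ) = 1.5(1 − cos60°) = 0.75 m
v = √(2gh) = √(2·7.1·0.75) = 3.26343 m/s = 11.75 km/h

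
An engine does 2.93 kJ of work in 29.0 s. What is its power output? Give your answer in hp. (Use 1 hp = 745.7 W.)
Convert to SI: W = 2930.0 J, t = 29.0 s
P = W/t = 2930.0/29.0 = 101.034 W = 0.1355 hp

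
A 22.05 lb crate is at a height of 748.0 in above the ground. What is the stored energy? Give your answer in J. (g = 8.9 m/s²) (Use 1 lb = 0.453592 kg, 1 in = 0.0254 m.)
Convert to SI: m = 10.0017 kg, h = 18.9992 m
PE = mgh = (10.0017)(8.9)(18.9992) = 1691 J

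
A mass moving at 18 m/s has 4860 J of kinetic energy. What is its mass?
m = 2·KE/v² = 2·4860/(18)² = 30.0 kg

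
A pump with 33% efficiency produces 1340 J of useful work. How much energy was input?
W_in = W_out/η = 1340/0.33 = 4061 J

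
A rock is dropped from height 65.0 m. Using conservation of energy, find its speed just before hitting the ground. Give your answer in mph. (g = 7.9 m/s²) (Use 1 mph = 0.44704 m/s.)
mgh = ½mv² ⇒ v = √(2gh) = √(2·7.9·65.0) = 32.0468 m/s = 71.69 mph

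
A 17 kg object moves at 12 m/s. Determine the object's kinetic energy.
KE = ½mv² = ½(17)(12)² = 1224.0 J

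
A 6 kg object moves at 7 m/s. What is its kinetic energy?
KE = ½mv² = ½(6)(7)² = 147.0 J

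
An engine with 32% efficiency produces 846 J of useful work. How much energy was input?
W_in = W_out/η = 846/0.32 = 2644 J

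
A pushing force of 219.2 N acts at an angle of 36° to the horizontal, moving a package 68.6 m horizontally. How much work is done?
W = F·d·cosθ = (219.2)(68.6)cos(36°) = 12170 J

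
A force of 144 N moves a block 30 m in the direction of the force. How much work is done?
W = F·d = (144)(30) = 4320 J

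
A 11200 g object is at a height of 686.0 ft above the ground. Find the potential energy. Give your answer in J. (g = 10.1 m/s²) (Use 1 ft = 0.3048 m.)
Convert to SI: m = 11.2 kg, h = 209.093 m
PE = mgh = (11.2)(10.1)(209.093) = 23650 J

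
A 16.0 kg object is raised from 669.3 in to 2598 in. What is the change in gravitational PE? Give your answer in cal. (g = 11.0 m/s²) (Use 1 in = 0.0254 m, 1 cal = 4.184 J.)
Convert to SI: m = 16.0 kg, Δh = 48.989 m
ΔPE = mgΔh = (16.0)(11.0)(48.989) = 8622.06 J = 2061 cal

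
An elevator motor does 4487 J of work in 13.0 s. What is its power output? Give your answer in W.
P = W/t = 4487.0/13.0 = 345.2 W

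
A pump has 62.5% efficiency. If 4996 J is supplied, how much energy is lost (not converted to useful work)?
W_lost = W_in(1 − η) = 4996·(1 − 0.625) = 1874 J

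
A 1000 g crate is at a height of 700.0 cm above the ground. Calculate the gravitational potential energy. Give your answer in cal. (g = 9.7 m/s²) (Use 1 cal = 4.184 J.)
Convert to SI: m = 1.0 kg, h = 7.0 m
PE = mgh = (1.0)(9.7)(7.0) = 67.9 J = 16.23 cal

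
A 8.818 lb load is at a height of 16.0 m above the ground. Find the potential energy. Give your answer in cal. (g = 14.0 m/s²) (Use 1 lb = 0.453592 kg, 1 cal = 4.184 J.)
Convert to SI: m = 3.99977 kg, h = 16.0 m
PE = mgh = (3.99977)(14.0)(16.0) = 895.949 J = 214.1 cal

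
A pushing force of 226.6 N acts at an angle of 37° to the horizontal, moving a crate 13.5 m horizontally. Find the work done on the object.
W = F·d·cosθ = (226.6)(13.5)cos(37°) = 2443 J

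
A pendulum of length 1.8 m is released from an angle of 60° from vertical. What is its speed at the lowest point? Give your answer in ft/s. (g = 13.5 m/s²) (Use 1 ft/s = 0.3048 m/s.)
h = L(1 − cosθ) = 1.8(1 − cos60°) = 0.9 m
v = √(2gh) = √(2·13.5·0.9) = 4.9295 m/s = 16.17 ft/s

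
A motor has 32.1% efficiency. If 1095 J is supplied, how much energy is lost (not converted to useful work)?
W_lost = W_in(1 − η) = 1095·(1 − 0.321) = 743.5 J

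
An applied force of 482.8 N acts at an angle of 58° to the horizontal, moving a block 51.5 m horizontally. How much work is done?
W = F·d·cosθ = (482.8)(51.5)cos(58°) = 13180 J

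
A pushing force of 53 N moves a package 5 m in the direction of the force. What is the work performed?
W = F·d = (53)(5) = 265.0 J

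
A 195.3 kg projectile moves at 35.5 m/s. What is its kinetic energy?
KE = ½mv² = ½(195.3)(35.5)² = 123100 J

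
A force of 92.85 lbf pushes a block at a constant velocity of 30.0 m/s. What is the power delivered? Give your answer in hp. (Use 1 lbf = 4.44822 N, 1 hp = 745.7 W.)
Convert to SI: F = 413.017 N, v = 30.0 m/s
P = Fv = (413.017)(30.0) = 12390.5 W = 16.62 hp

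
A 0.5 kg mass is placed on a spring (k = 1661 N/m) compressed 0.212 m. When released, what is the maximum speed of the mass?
½kx² = ½mv² ⇒ v = x√(k/m) = (0.212)√(1661/0.5) = 12.22 m/s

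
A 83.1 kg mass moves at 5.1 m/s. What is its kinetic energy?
KE = ½mv² = ½(83.1)(5.1)² = 1081 J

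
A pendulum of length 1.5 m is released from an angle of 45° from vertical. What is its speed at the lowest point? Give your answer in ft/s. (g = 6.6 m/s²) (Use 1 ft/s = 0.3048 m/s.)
h = L(1 − cosθ) = 1.5(1 − cos45°) = 0.43934 m
v = √(2gh) = √(2·6.6·0.43934) = 2.40817 m/s = 7.901 ft/s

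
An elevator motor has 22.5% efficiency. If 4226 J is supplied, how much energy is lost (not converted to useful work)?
W_lost = W_in(1 − η) = 4226·(1 − 0.225) = 3275 J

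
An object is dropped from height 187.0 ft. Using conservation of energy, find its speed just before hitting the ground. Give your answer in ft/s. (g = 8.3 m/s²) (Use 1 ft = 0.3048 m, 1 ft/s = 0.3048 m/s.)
Convert to SI: h = 56.9976 m
mgh = ½mv² ⇒ v = √(2gh) = √(2·8.3·56.9976) = 30.7597 m/s = 100.9 ft/s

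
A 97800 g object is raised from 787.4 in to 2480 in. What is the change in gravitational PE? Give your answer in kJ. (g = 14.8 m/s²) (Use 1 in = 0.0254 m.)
Convert to SI: m = 97.8 kg, Δh = 42.992 m
ΔPE = mgΔh = (97.8)(14.8)(42.992) = 62228.4 J = 62.23 kJ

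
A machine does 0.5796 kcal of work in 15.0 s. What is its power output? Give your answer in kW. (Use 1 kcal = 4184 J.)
Convert to SI: W = 2425.05 J, t = 15.0 s
P = W/t = 2425.05/15.0 = 161.67 W = 0.1617 kW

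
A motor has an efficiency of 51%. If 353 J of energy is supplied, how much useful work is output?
W_out = η·W_in = 0.51·353 = 180.03 J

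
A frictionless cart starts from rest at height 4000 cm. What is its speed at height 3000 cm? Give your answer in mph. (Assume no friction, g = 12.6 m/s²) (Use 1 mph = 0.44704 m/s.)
Convert to SI: h₁−h₂ = 10.0 m
mgh₁ = mgh₂ + ½mv² ⇒ v = √(2g(h₁−h₂)) = √(2·12.6·10.0) = 15.8745 m/s = 35.51 mph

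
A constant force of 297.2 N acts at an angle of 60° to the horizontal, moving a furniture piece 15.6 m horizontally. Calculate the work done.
W = F·d·cosθ = (297.2)(15.6)cos(60°) = 2318 J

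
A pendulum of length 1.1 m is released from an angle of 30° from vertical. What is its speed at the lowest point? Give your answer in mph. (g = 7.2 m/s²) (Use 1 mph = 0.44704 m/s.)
h = L(1 − cosθ) = 1.1(1 − cos30°) = 0.147372 m
v = √(2gh) = √(2·7.2·0.147372) = 1.45676 m/s = 3.259 mph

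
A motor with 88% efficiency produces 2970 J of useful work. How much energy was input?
W_in = W_out/η = 2970/0.88 = 3375 J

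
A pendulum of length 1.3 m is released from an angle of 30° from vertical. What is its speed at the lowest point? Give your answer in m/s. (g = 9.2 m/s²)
h = L(1 − cosθ) = 1.3(1 − cos30°) = 0.174167 m
v = √(2gh) = √(2·9.2·0.174167) = 1.79 m/s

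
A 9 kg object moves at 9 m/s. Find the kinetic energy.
KE = ½mv² = ½(9)(9)² = 364.5 J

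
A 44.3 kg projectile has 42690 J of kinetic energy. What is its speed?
v = √(2·KE/m) = √(2·42690/44.3) = 43.9 m/s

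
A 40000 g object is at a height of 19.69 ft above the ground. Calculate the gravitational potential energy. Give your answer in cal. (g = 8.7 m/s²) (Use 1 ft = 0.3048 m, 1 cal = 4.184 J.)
Convert to SI: m = 40.0 kg, h = 6.00151 m
PE = mgh = (40.0)(8.7)(6.00151) = 2088.53 J = 499.2 cal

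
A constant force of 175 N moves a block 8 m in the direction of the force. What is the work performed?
W = F·d = (175)(8) = 1400 J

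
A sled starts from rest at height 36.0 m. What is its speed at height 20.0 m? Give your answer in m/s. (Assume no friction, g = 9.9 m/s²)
mgh₁ = mgh₂ + ½mv² ⇒ v = √(2g(h₁−h₂)) = √(2·9.9·16.0) = 17.8 m/s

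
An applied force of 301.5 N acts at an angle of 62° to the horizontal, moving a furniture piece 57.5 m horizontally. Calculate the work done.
W = F·d·cosθ = (301.5)(57.5)cos(62°) = 8139 J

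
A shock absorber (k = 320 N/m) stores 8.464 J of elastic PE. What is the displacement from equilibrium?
x = √(2·PE/k) = √(2·8.464/320) = 0.23 m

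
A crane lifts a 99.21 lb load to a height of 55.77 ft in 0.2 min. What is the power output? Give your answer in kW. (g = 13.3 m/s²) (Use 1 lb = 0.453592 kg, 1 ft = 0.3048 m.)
Convert to SI: m = 45.0009 kg, h = 16.9987 m, t = 12.0 s
P = mgh/t = (45.0009)(13.3)(16.9987)/12.0 = 847.826 W = 0.8478 kW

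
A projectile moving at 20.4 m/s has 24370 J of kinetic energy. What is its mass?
m = 2·KE/v² = 2·24370/(20.4)² = 117.1 kg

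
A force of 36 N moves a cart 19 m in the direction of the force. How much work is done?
W = F·d = (36)(19) = 684.0 J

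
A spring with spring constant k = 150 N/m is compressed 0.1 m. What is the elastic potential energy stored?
PE = ½kx² = ½(150)(0.1)² = 0.75 J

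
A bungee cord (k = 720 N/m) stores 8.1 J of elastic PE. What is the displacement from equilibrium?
x = √(2·PE/k) = √(2·8.1/720) = 0.15 m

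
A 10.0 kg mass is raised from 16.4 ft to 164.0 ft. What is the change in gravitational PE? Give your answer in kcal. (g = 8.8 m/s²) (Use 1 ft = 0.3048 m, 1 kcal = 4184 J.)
Convert to SI: m = 10.0 kg, Δh = 44.9885 m
ΔPE = mgΔh = (10.0)(8.8)(44.9885) = 3958.99 J = 0.9462 kcal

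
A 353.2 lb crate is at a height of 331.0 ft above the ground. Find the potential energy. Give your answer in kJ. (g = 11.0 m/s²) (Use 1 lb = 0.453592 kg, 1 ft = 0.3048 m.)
Convert to SI: m = 160.209 kg, h = 100.889 m
PE = mgh = (160.209)(11.0)(100.889) = 177796 J = 177.8 kJ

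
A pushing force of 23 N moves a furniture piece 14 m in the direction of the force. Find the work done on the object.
W = F·d = (23)(14) = 322.0 J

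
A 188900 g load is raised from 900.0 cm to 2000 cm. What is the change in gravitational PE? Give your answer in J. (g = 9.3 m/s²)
Convert to SI: m = 188.9 kg, Δh = 11.0 m
ΔPE = mgΔh = (188.9)(9.3)(11.0) = 19320 J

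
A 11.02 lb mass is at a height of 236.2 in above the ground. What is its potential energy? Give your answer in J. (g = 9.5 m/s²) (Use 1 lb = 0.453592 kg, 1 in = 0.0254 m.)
Convert to SI: m = 4.99858 kg, h = 5.99948 m
PE = mgh = (4.99858)(9.5)(5.99948) = 284.9 J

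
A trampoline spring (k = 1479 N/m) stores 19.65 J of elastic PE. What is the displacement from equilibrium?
x = √(2·PE/k) = √(2·19.65/1479) = 0.163 m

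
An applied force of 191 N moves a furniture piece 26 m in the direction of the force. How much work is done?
W = F·d = (191)(26) = 4966 J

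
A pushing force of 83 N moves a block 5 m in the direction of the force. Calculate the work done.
W = F·d = (83)(5) = 415.0 J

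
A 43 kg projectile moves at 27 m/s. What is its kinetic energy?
KE = ½mv² = ½(43)(27)² = 15673.5 J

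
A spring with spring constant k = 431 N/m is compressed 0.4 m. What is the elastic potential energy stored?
PE = ½kx² = ½(431)(0.4)² = 34.48 J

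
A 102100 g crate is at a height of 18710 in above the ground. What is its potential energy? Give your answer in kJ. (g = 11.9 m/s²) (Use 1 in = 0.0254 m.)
Convert to SI: m = 102.1 kg, h = 475.234 m
PE = mgh = (102.1)(11.9)(475.234) = 577405 J = 577.4 kJ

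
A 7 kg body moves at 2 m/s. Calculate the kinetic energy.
KE = ½mv² = ½(7)(2)² = 14.0 J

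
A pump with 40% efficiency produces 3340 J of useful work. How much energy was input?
W_in = W_out/η = 3340/0.4 = 8350 J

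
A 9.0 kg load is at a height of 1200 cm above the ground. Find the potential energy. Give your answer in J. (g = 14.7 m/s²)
Convert to SI: m = 9.0 kg, h = 12.0 m
PE = mgh = (9.0)(14.7)(12.0) = 1588 J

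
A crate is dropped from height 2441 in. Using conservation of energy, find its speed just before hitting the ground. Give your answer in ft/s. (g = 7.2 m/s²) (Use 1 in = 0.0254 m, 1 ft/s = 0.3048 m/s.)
Convert to SI: h = 62.0014 m
mgh = ½mv² ⇒ v = √(2gh) = √(2·7.2·62.0014) = 29.8801 m/s = 98.03 ft/s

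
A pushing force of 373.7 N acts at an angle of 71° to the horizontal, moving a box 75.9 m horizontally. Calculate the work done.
W = F·d·cosθ = (373.7)(75.9)cos(71°) = 9234 J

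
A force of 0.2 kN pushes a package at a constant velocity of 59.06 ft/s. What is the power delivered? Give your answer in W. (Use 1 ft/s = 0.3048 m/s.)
Convert to SI: F = 200.0 N, v = 18.0015 m/s
P = Fv = (200.0)(18.0015) = 3600 W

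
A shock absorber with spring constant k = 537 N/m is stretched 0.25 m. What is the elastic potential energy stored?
PE = ½kx² = ½(537)(0.25)² = 16.78 J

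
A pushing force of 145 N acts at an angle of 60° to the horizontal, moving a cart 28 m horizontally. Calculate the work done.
W = F·d·cosθ = (145)(28)cos(60°) = 2030 J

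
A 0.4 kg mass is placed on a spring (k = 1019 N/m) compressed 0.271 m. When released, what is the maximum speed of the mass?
½kx² = ½mv² ⇒ v = x√(k/m) = (0.271)√(1019/0.4) = 13.68 m/s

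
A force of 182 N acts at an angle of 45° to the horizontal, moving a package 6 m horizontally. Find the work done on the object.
W = F·d·cosθ = (182)(6)cos(45°) = 772.2 J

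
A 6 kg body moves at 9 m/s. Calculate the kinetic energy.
KE = ½mv² = ½(6)(9)² = 243.0 J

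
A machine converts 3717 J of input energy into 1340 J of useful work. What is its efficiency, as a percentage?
η = W_out/W_in = 1340/3717 = 36.05%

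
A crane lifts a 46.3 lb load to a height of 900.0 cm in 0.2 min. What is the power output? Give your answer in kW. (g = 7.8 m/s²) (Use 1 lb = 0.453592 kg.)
Convert to SI: m = 21.0013 kg, h = 9.0 m, t = 12.0 s
P = mgh/t = (21.0013)(7.8)(9.0)/12.0 = 122.858 W = 0.1229 kW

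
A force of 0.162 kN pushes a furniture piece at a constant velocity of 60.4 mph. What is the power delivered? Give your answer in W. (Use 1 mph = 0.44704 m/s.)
Convert to SI: F = 162.0 N, v = 27.0012 m/s
P = Fv = (162.0)(27.0012) = 4374 W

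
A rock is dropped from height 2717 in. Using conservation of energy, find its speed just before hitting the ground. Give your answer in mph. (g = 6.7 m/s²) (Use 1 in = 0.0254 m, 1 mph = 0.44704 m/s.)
Convert to SI: h = 69.0118 m
mgh = ½mv² ⇒ v = √(2gh) = √(2·6.7·69.0118) = 30.4098 m/s = 68.02 mph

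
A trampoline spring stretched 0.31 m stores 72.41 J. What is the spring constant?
k = 2·PE/x² = 2·72.41/(0.31)² = 1507 N/m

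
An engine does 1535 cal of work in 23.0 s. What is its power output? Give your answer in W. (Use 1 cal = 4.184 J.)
Convert to SI: W = 6422.44 J, t = 23.0 s
P = W/t = 6422.44/23.0 = 279.2 W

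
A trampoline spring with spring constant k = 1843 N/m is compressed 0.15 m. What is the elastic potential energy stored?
PE = ½kx² = ½(1843)(0.15)² = 20.73 J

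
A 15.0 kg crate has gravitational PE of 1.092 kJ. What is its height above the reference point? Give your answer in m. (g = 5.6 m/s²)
Convert to SI: m = 15.0 kg, PE = 1092.0 J
h = PE/(mg) = 1092.0/(15.0·5.6) = 13.0 m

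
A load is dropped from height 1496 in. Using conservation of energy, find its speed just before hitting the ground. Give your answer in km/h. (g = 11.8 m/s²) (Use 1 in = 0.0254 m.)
Convert to SI: h = 37.9984 m
mgh = ½mv² ⇒ v = √(2gh) = √(2·11.8·37.9984) = 29.946 m/s = 107.8 km/h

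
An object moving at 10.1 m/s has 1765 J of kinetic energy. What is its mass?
m = 2·KE/v² = 2·1765/(10.1)² = 34.6 kg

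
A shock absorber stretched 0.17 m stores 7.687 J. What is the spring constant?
k = 2·PE/x² = 2·7.687/(0.17)² = 532.0 N/m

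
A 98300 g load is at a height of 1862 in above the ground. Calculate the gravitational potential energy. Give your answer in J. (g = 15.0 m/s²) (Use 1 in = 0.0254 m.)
Convert to SI: m = 98.3 kg, h = 47.2948 m
PE = mgh = (98.3)(15.0)(47.2948) = 69740 J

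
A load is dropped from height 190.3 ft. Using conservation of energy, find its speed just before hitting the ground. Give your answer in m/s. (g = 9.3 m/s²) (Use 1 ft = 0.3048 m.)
Convert to SI: h = 58.0034 m
mgh = ½mv² ⇒ v = √(2gh) = √(2·9.3·58.0034) = 32.85 m/s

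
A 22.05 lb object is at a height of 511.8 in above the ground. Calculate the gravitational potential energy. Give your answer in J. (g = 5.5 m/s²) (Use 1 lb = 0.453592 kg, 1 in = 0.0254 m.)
Convert to SI: m = 10.0017 kg, h = 12.9997 m
PE = mgh = (10.0017)(5.5)(12.9997) = 715.1 J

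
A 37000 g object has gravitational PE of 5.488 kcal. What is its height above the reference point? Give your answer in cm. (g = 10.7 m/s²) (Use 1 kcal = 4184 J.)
Convert to SI: m = 37.0 kg, PE = 22961.8 J
h = PE/(mg) = 22961.8/(37.0·10.7) = 57.999 m = 5800 cm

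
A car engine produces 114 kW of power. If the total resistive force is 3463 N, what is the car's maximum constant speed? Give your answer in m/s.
P = Fv ⇒ v = P/F = 114000 W/3463.0 N = 32.92 m/s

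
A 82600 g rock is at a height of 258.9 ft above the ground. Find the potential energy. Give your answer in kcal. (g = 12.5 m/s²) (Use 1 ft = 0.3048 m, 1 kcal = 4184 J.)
Convert to SI: m = 82.6 kg, h = 78.9127 m
PE = mgh = (82.6)(12.5)(78.9127) = 81477.4 J = 19.47 kcal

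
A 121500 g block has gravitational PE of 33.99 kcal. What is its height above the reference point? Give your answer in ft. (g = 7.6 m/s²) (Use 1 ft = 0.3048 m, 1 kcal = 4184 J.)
Convert to SI: m = 121.5 kg, PE = 142214 J
h = PE/(mg) = 142214/(121.5·7.6) = 154.011 m = 505.3 ft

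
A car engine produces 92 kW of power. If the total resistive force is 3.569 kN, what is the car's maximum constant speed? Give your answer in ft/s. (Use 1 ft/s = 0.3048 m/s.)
Convert to SI: F = 3569.0 N
P = Fv ⇒ v = P/F = 92000 W/3569.0 N = 25.7775 m/s = 84.57 ft/s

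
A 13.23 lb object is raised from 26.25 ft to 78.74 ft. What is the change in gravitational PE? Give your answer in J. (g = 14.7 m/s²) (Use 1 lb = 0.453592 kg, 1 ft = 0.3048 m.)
Convert to SI: m = 6.00102 kg, Δh = 15.999 m
ΔPE = mgΔh = (6.00102)(14.7)(15.999) = 1411 J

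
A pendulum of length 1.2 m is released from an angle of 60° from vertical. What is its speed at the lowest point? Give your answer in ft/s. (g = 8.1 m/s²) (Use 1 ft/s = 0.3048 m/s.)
h = L(1 − cosθ) = 1.2(1 − cos60°) = 0.6 m
v = √(2gh) = √(2·8.1·0.6) = 3.11769 m/s = 10.23 ft/s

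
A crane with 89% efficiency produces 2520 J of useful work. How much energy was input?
W_in = W_out/η = 2520/0.89 = 2831 J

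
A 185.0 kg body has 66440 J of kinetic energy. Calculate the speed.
v = √(2·KE/m) = √(2·66440/185.0) = 26.8 m/s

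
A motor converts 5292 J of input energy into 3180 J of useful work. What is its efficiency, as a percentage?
η = W_out/W_in = 3180/5292 = 60.09%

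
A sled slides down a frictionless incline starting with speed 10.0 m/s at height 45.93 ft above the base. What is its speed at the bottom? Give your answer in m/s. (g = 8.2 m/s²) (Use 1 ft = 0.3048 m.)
Convert to SI: v₀ = 10.0 m/s, h = 13.9995 m
½mv₀² + mgh = ½mv² ⇒ v = √(v₀² + 2gh) = √(10.0² + 2·8.2·13.9995) = 18.15 m/s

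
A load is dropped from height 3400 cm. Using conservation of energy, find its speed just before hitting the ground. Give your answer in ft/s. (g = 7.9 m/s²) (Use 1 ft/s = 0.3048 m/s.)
Convert to SI: h = 34.0 m
mgh = ½mv² ⇒ v = √(2gh) = √(2·7.9·34.0) = 23.1776 m/s = 76.04 ft/s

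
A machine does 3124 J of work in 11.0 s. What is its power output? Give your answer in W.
P = W/t = 3124.0/11.0 = 284.0 W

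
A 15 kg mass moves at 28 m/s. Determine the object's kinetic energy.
KE = ½mv² = ½(15)(28)² = 5880.0 J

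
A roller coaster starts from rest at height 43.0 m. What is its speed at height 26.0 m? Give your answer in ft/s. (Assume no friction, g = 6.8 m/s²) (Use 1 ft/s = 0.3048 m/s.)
mgh₁ = mgh₂ + ½mv² ⇒ v = √(2g(h₁−h₂)) = √(2·6.8·17.0) = 15.2053 m/s = 49.89 ft/s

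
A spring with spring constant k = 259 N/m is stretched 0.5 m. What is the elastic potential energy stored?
PE = ½kx² = ½(259)(0.5)² = 32.38 J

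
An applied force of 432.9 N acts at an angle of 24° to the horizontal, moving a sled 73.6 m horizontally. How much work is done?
W = F·d·cosθ = (432.9)(73.6)cos(24°) = 29110 J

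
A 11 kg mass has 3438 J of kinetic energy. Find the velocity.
v = √(2·KE/m) = √(2·3438/11) = 25.0 m/s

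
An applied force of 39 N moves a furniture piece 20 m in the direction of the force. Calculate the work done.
W = F·d = (39)(20) = 780.0 J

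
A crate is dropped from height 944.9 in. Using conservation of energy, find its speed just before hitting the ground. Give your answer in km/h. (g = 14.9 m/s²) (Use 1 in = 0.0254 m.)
Convert to SI: h = 24.0005 m
mgh = ½mv² ⇒ v = √(2gh) = √(2·14.9·24.0005) = 26.7435 m/s = 96.28 km/h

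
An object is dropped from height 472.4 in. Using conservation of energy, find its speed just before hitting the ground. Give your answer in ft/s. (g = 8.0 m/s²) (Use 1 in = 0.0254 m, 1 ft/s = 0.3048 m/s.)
Convert to SI: h = 11.999 m
mgh = ½mv² ⇒ v = √(2gh) = √(2·8.0·11.999) = 13.8558 m/s = 45.46 ft/s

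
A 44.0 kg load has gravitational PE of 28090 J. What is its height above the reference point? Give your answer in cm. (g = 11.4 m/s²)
h = PE/(mg) = 28090.0/(44.0·11.4) = 56.0008 m = 5600 cm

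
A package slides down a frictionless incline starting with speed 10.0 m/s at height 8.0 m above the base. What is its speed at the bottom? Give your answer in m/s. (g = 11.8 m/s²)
½mv₀² + mgh = ½mv² ⇒ v = √(v₀² + 2gh) = √(10.0² + 2·11.8·8.0) = 16.99 m/s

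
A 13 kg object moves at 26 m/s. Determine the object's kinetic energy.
KE = ½mv² = ½(13)(26)² = 4394.0 J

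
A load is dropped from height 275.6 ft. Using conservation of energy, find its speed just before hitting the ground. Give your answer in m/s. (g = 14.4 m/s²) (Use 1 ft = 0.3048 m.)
Convert to SI: h = 84.0029 m
mgh = ½mv² ⇒ v = √(2gh) = √(2·14.4·84.0029) = 49.19 m/s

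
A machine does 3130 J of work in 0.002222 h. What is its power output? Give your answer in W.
Convert to SI: W = 3130.0 J, t = 7.9992 s
P = W/t = 3130.0/7.9992 = 391.3 W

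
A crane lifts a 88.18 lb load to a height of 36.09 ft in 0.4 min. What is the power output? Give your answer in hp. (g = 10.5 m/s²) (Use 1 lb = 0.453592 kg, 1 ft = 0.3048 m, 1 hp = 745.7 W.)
Convert to SI: m = 39.9977 kg, h = 11.0002 m, t = 24.0 s
P = mgh/t = (39.9977)(10.5)(11.0002)/24.0 = 192.493 W = 0.2581 hp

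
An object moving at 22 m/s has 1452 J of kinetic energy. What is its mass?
m = 2·KE/v² = 2·1452/(22)² = 6.0 kg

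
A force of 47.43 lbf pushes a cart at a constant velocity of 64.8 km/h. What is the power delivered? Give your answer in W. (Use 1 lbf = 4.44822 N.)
Convert to SI: F = 210.979 N, v = 18.0 m/s
P = Fv = (210.979)(18.0) = 3798 W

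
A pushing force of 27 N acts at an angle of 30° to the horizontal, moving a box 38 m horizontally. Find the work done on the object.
W = F·d·cosθ = (27)(38)cos(30°) = 888.5 J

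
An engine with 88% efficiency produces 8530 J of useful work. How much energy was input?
W_in = W_out/η = 8530/0.88 = 9693 J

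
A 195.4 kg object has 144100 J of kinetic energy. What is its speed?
v = √(2·KE/m) = √(2·144100/195.4) = 38.4 m/s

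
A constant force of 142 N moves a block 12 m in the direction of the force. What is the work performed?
W = F·d = (142)(12) = 1704 J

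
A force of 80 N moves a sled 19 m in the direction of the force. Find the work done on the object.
W = F·d = (80)(19) = 1520 J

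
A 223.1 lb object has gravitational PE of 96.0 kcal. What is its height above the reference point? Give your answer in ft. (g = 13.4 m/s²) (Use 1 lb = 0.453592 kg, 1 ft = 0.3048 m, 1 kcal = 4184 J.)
Convert to SI: m = 101.196 kg, PE = 401664 J
h = PE/(mg) = 401664/(101.196·13.4) = 296.206 m = 971.8 ft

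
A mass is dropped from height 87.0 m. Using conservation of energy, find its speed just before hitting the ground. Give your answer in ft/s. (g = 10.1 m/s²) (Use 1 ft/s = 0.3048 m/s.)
mgh = ½mv² ⇒ v = √(2gh) = √(2·10.1·87.0) = 41.9214 m/s = 137.5 ft/s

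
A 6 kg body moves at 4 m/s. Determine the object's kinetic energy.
KE = ½mv² = ½(6)(4)² = 48.0 J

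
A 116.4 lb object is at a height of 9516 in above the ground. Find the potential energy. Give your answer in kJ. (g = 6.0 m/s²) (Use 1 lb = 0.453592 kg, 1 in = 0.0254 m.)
Convert to SI: m = 52.7981 kg, h = 241.706 m
PE = mgh = (52.7981)(6.0)(241.706) = 76569.8 J = 76.57 kJ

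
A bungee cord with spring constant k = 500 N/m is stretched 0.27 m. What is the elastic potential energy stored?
PE = ½kx² = ½(500)(0.27)² = 18.23 J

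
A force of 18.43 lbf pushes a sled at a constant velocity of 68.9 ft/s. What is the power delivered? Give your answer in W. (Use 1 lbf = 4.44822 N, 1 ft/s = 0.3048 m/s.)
Convert to SI: F = 81.9807 N, v = 21.0007 m/s
P = Fv = (81.9807)(21.0007) = 1722 W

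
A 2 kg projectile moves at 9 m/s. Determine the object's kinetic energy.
KE = ½mv² = ½(2)(9)² = 81.0 J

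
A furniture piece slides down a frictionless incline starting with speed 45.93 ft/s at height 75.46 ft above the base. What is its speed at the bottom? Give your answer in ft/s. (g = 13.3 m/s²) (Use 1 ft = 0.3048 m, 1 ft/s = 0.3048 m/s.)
Convert to SI: v₀ = 13.9995 m/s, h = 23.0002 m
½mv₀² + mgh = ½mv² ⇒ v = √(v₀² + 2gh) = √(13.9995² + 2·13.3·23.0002) = 28.4217 m/s = 93.25 ft/s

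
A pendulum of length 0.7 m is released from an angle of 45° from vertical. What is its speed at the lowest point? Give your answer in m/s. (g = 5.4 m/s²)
h = L(1 − cosθ) = 0.7(1 − cos45°) = 0.205025 m
v = √(2gh) = √(2·5.4·0.205025) = 1.488 m/s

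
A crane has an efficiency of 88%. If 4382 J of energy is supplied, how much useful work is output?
W_out = η·W_in = 0.88·4382 = 3856.16 J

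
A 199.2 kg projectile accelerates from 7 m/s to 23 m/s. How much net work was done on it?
W = ΔKE = ½m(v₂² − v₁²) = ½(199.2)(23² − 7²) = 47808.0 J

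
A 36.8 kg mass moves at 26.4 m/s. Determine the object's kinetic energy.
KE = ½mv² = ½(36.8)(26.4)² = 12820 J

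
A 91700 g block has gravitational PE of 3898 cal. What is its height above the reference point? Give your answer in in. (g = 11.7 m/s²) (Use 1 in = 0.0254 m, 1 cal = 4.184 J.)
Convert to SI: m = 91.7 kg, PE = 16309.2 J
h = PE/(mg) = 16309.2/(91.7·11.7) = 15.2012 m = 598.5 in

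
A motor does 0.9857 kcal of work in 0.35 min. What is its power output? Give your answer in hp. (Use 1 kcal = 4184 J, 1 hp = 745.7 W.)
Convert to SI: W = 4124.17 J, t = 21.0 s
P = W/t = 4124.17/21.0 = 196.389 W = 0.2634 hp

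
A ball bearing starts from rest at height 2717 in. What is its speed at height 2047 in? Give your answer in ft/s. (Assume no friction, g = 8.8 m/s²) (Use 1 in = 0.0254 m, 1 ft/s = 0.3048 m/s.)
Convert to SI: h₁−h₂ = 17.018 m
mgh₁ = mgh₂ + ½mv² ⇒ v = √(2g(h₁−h₂)) = √(2·8.8·17.018) = 17.3066 m/s = 56.78 ft/s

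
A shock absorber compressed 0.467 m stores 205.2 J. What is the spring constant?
k = 2·PE/x² = 2·205.2/(0.467)² = 1882 N/m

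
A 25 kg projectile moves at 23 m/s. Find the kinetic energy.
KE = ½mv² = ½(25)(23)² = 6612.5 J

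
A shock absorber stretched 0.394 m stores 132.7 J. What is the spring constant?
k = 2·PE/x² = 2·132.7/(0.394)² = 1710 N/m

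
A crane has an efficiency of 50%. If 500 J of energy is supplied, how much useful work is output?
W_out = η·W_in = 0.5·500 = 250.0 J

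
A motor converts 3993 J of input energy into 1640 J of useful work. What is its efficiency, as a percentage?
η = W_out/W_in = 1640/3993 = 41.07%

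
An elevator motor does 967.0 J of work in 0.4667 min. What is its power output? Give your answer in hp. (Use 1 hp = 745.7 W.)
Convert to SI: W = 967.0 J, t = 28.002 s
P = W/t = 967.0/28.002 = 34.5332 W = 0.04631 hp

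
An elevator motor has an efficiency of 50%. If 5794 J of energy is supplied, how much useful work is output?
W_out = η·W_in = 0.5·5794 = 2897.0 J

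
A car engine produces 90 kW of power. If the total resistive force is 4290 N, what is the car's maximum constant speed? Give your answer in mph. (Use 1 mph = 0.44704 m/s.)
P = Fv ⇒ v = P/F = 90000 W/4290.0 N = 20.979 m/s = 46.93 mph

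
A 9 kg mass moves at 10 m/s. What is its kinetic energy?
KE = ½mv² = ½(9)(10)² = 450.0 J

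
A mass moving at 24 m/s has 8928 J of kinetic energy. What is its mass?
m = 2·KE/v² = 2·8928/(24)² = 31.0 kg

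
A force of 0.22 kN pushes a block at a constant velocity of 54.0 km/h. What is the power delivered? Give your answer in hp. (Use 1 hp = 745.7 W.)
Convert to SI: F = 220.0 N, v = 15.0 m/s
P = Fv = (220.0)(15.0) = 3300.0 W = 4.425 hp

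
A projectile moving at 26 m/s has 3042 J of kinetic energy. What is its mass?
m = 2·KE/v² = 2·3042/(26)² = 9.0 kg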